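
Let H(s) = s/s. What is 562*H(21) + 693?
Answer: 1255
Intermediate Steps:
H(s) = 1
562*H(21) + 693 = 562*1 + 693 = 562 + 693 = 1255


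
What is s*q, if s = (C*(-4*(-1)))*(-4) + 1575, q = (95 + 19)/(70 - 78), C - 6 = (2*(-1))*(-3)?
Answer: -78831/4 ≈ -19708.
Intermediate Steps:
C = 12 (C = 6 + (2*(-1))*(-3) = 6 - 2*(-3) = 6 + 6 = 12)
q = -57/4 (q = 114/(-8) = 114*(-⅛) = -57/4 ≈ -14.250)
s = 1383 (s = (12*(-4*(-1)))*(-4) + 1575 = (12*4)*(-4) + 1575 = 48*(-4) + 1575 = -192 + 1575 = 1383)
s*q = 1383*(-57/4) = -78831/4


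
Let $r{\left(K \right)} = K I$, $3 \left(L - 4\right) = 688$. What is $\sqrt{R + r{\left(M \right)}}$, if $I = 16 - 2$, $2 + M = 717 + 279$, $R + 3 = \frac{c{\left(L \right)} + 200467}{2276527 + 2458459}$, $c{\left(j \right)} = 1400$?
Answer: $\frac{\sqrt{311931701679605810}}{4734986} \approx 117.95$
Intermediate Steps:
$L = \frac{700}{3}$ ($L = 4 + \frac{1}{3} \cdot 688 = 4 + \frac{688}{3} = \frac{700}{3} \approx 233.33$)
$R = - \frac{14003091}{4734986}$ ($R = -3 + \frac{1400 + 200467}{2276527 + 2458459} = -3 + \frac{201867}{4734986} = - \frac{14003091}{4734986} \approx -2.9574$)
$M = 994$ ($M = -2 + \left(717 + 279\right) = -2 + 996 = 994$)
$I = 14$
$r{\left(K \right)} = 14 K$ ($r{\left(K \right)} = K 14 = 14 K$)
$\sqrt{R + r{\left(M \right)}} = \sqrt{- \frac{14003091}{4734986} + 14 \cdot 994} = \sqrt{- \frac{14003091}{4734986} + 13916} = \sqrt{\frac{65878062085}{4734986}} = \frac{\sqrt{311931701679605810}}{4734986}$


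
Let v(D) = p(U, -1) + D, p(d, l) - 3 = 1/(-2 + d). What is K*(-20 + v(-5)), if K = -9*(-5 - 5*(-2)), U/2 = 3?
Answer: 3915/4 ≈ 978.75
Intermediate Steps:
U = 6 (U = 2*3 = 6)
p(d, l) = 3 + 1/(-2 + d)
v(D) = 13/4 + D (v(D) = (-5 + 3*6)/(-2 + 6) + D = (-5 + 18)/4 + D = (¼)*13 + D = 13/4 + D)
K = -45 (K = -9*(-5 + 10) = -9*5 = -45)
K*(-20 + v(-5)) = -45*(-20 + (13/4 - 5)) = -45*(-20 - 7/4) = -45*(-87/4) = 3915/4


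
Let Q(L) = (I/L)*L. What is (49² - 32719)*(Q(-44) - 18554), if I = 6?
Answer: 562338264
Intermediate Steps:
Q(L) = 6 (Q(L) = (6/L)*L = 6)
(49² - 32719)*(Q(-44) - 18554) = (49² - 32719)*(6 - 18554) = (2401 - 32719)*(-18548) = -30318*(-18548) = 562338264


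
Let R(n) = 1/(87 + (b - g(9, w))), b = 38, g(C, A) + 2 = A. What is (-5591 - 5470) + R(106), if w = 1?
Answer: -1393685/126 ≈ -11061.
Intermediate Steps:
g(C, A) = -2 + A
R(n) = 1/126 (R(n) = 1/(87 + (38 - (-2 + 1))) = 1/(87 + (38 - 1*(-1))) = 1/(87 + (38 + 1)) = 1/(87 + 39) = 1/126)
(-5591 - 5470) + R(106) = (-5591 - 5470) + 1/126 = -11061 + 1/126 = -1393685/126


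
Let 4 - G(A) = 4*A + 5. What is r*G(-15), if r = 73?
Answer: 4307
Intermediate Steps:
G(A) = -1 - 4*A (G(A) = 4 - (4*A + 5) = 4 - (5 + 4*A) = 4 + (-5 - 4*A) = -1 - 4*A)
r*G(-15) = 73*(-1 - 4*(-15)) = 73*(-1 + 60) = 73*59 = 4307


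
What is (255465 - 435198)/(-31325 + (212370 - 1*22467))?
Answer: -179733/158578 ≈ -1.1334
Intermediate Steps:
(255465 - 435198)/(-31325 + (212370 - 1*22467)) = -179733/(-31325 + (212370 - 22467)) = -179733/(-31325 + 189903) = -179733/158578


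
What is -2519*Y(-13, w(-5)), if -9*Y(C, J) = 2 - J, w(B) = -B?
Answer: -2519/3 ≈ -839.67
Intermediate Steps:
Y(C, J) = -2/9 + J/9 (Y(C, J) = -(2 - J)/9 = -2/9 + J/9)
-2519*Y(-13, w(-5)) = -2519*(-2/9 + (-1*(-5))/9) = -2519*(-2/9 + (⅑)*5) = -2519*(-2/9 + 5/9) = -2519*⅓ = -2519/3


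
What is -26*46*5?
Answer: -5980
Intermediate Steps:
-26*46*5 = -1196*5 = -5980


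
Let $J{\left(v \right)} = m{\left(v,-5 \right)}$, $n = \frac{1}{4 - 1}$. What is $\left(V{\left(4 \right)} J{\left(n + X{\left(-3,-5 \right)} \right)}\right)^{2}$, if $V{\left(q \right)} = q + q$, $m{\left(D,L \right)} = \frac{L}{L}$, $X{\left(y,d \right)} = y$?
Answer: $64$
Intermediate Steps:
$m{\left(D,L \right)} = 1$
$n = \frac{1}{3} \approx 0.33333$
$J{\left(v \right)} = 1$
$V{\left(q \right)} = 2 q$
$\left(V{\left(4 \right)} J{\left(n + X{\left(-3,-5 \right)} \right)}\right)^{2} = \left(2 \cdot 4 \cdot 1\right)^{2} = \left(8 \cdot 1\right)^{2} = 8^{2} = 64$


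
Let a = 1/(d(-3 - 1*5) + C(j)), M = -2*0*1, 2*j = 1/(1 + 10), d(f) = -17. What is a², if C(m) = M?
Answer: 1/289 ≈ 0.0034602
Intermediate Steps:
j = 1/22 (j = 1/(2*(1 + 10)) = (½)/11 = (½)*(1/11) = 1/22 ≈ 0.045455)
M = 0 (M = 0*1 = 0)
C(m) = 0
a = -1/17 (a = 1/(-17 + 0) = 1/(-17) = -1/17 ≈ -0.058824)
a² = (-1/17)² = 1/289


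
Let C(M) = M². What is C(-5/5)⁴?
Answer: 1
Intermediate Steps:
C(-5/5)⁴ = ((-5/5)²)⁴ = ((-5*⅕)²)⁴ = ((-1)²)⁴ = 1⁴ = 1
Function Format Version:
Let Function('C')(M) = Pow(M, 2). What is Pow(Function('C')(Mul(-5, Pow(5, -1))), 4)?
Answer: 1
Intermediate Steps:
Pow(Function('C')(Mul(-5, Pow(5, -1))), 4) = Pow(Pow(Mul(-5, Pow(5, -1)), 2), 4) = Pow(Pow(Mul(-5, Rational(1, 5)), 2), 4) = Pow(Pow(-1, 2), 4) = Pow(1, 4) = 1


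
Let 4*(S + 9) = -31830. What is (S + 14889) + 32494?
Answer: 78833/2 ≈ 39417.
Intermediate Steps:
S = -15933/2 (S = -9 + (¼)*(-31830) = -9 - 15915/2 = -15933/2 ≈ -7966.5)
(S + 14889) + 32494 = (-15933/2 + 14889) + 32494 = 13845/2 + 32494 = 78833/2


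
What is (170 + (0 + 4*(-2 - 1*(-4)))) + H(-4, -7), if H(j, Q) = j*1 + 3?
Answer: 177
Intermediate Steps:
H(j, Q) = 3 + j (H(j, Q) = j + 3 = 3 + j)
(170 + (0 + 4*(-2 - 1*(-4)))) + H(-4, -7) = (170 + (0 + 4*(-2 - 1*(-4)))) + (3 - 4) = (170 + (0 + 4*(-2 + 4))) - 1 = (170 + (0 + 4*2)) - 1 = (170 + (0 + 8)) - 1 = (170 + 8) - 1 = 178 - 1 = 177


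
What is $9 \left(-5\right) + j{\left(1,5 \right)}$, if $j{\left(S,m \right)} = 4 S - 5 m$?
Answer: $-66$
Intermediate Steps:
$j{\left(S,m \right)} = - 5 m + 4 S$
$9 \left(-5\right) + j{\left(1,5 \right)} = 9 \left(-5\right) + \left(\left(-5\right) 5 + 4 \cdot 1\right) = -45 + \left(-25 + 4\right) = -45 - 21 = -66$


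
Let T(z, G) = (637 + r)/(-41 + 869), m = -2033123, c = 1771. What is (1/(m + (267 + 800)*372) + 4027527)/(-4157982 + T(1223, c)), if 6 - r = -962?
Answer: -1818794639364672/1877706057988903 ≈ -0.96863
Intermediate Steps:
r = 968 (r = 6 - 1*(-962) = 6 + 962 = 968)
T(z, G) = 535/276 (T(z, G) = (637 + 968)/(-41 + 869) = 1605/828 = 1605*(1/828) = 535/276)
(1/(m + (267 + 800)*372) + 4027527)/(-4157982 + T(1223, c)) = (1/(-2033123 + (267 + 800)*372) + 4027527)/(-4157982 + 535/276) = (1/(-2033123 + 1067*372) + 4027527)/(-1147602497/276) = (1/(-2033123 + 396924) + 4027527)*(-276/1147602497) = (1/(-1636199) + 4027527)*(-276/1147602497) = (-1/1636199 + 4027527)*(-276/1147602497) = (6589835649872/1636199)*(-276/1147602497) = -1818794639364672/1877706057988903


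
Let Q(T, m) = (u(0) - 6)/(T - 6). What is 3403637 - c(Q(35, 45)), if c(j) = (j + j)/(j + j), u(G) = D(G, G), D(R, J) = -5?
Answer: 3403636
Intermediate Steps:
u(G) = -5
Q(T, m) = -11/(-6 + T) (Q(T, m) = (-5 - 6)/(T - 6) = -11/(-6 + T))
c(j) = 1 (c(j) = (2*j)/((2*j)) = (2*j)*(1/(2*j)) = 1)
3403637 - c(Q(35, 45)) = 3403637 - 1*1 = 3403637 - 1 = 3403636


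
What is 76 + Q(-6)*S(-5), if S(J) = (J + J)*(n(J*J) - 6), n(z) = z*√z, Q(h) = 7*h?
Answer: 50056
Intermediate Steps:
n(z) = z^(3/2)
S(J) = 2*J*(-6 + (J²)^(3/2)) (S(J) = (J + J)*((J*J)^(3/2) - 6) = (2*J)*((J²)^(3/2) - 6) = (2*J)*(-6 + (J²)^(3/2)) = 2*J*(-6 + (J²)^(3/2)))
76 + Q(-6)*S(-5) = 76 + (7*(-6))*(2*(-5)*(-6 + ((-5)²)^(3/2))) = 76 - 84*(-5)*(-6 + 25^(3/2)) = 76 - 84*(-5)*(-6 + 125) = 76 - 84*(-5)*119 = 76 - 42*(-1190) = 76 + 49980 = 50056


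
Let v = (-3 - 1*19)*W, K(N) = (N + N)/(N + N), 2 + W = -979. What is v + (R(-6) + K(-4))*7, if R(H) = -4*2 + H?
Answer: 21491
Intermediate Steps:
W = -981 (W = -2 - 979 = -981)
K(N) = 1 (K(N) = (2*N)/((2*N)) = (2*N)*(1/(2*N)) = 1)
R(H) = -8 + H
v = 21582 (v = (-3 - 1*19)*(-981) = (-3 - 19)*(-981) = -22*(-981) = 21582)
v + (R(-6) + K(-4))*7 = 21582 + ((-8 - 6) + 1)*7 = 21582 + (-14 + 1)*7 = 21582 - 13*7 = 21582 - 91 = 21491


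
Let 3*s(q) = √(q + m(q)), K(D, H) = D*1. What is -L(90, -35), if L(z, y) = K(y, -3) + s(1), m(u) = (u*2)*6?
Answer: 35 - √13/3 ≈ 33.798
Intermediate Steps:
K(D, H) = D
m(u) = 12*u (m(u) = (2*u)*6 = 12*u)
s(q) = √13*√q/3 (s(q) = √(q + 12*q)/3 = √(13*q)/3 = (√13*√q)/3 = √13*√q/3)
L(z, y) = y + √13/3 (L(z, y) = y + √13*√1/3 = y + (⅓)*√13*1 = y + √13/3)
-L(90, -35) = -(-35 + √13/3) = 35 - √13/3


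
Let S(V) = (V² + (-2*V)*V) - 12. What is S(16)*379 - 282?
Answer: -101854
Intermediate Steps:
S(V) = -12 - V² (S(V) = (V² - 2*V²) - 12 = -V² - 12 = -12 - V²)
S(16)*379 - 282 = (-12 - 1*16²)*379 - 282 = (-12 - 1*256)*379 - 282 = (-12 - 256)*379 - 282 = -268*379 - 282 = -101572 - 282 = -101854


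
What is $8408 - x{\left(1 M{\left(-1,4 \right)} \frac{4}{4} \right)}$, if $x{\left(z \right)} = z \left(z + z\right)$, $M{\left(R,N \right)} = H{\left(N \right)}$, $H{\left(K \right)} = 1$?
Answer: $8406$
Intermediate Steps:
$M{\left(R,N \right)} = 1$
$x{\left(z \right)} = 2 z^{2}$ ($x{\left(z \right)} = z 2 z = 2 z^{2}$)
$8408 - x{\left(1 M{\left(-1,4 \right)} \frac{4}{4} \right)} = 8408 - 2 \left(1 \cdot 1 \cdot \frac{4}{4}\right)^{2} = 8408 - 2 \left(1 \cdot 4 \cdot \frac{1}{4}\right)^{2} = 8408 - 2 \left(1 \cdot 1\right)^{2} = 8408 - 2 \cdot 1^{2} = 8408 - 2 \cdot 1 = 8408 - 2 = 8406$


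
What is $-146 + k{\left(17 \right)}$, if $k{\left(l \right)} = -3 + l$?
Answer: $-132$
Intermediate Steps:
$-146 + k{\left(17 \right)} = -146 + \left(-3 + 17\right) = -146 + 14 = -132$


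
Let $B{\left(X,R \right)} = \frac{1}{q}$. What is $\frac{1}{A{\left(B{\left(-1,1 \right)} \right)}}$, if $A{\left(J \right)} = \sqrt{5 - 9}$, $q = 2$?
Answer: $- \frac{i}{2} \approx - 0.5 i$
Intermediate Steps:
$B{\left(X,R \right)} = \frac{1}{2}$
$A{\left(J \right)} = 2 i$ ($A{\left(J \right)} = \sqrt{-4} = 2 i$)
$\frac{1}{A{\left(B{\left(-1,1 \right)} \right)}} = \frac{1}{2 i} = - \frac{i}{2}$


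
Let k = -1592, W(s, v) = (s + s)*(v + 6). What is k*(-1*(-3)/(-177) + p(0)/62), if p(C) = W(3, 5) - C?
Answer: -3050272/1829 ≈ -1667.7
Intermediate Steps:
W(s, v) = 2*s*(6 + v) (W(s, v) = (2*s)*(6 + v) = 2*s*(6 + v))
p(C) = 66 - C (p(C) = 2*3*(6 + 5) - C = 2*3*11 - C = 66 - C)
k*(-1*(-3)/(-177) + p(0)/62) = -1592*(-1*(-3)/(-177) + (66 - 1*0)/62) = -1592*(3*(-1/177) + (66 + 0)*(1/62)) = -1592*(-1/59 + 66*(1/62)) = -1592*(-1/59 + 33/31) = -1592*1916/1829 = -3050272/1829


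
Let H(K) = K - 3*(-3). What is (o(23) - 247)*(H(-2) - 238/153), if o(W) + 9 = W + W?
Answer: -3430/3 ≈ -1143.3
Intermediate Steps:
o(W) = -9 + 2*W (o(W) = -9 + (W + W) = -9 + 2*W)
H(K) = 9 + K (H(K) = K + 9 = 9 + K)
(o(23) - 247)*(H(-2) - 238/153) = ((-9 + 2*23) - 247)*((9 - 2) - 238/153) = ((-9 + 46) - 247)*(7 - 238*1/153) = (37 - 247)*(7 - 14/9) = -210*49/9 = -3430/3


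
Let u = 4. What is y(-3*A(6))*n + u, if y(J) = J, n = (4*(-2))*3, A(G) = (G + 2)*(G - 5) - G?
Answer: 148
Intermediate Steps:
A(G) = -G + (-5 + G)*(2 + G) (A(G) = (2 + G)*(-5 + G) - G = (-5 + G)*(2 + G) - G = -G + (-5 + G)*(2 + G))
n = -24 (n = -8*3 = -24)
y(-3*A(6))*n + u = -3*(-10 + 6**2 - 4*6)*(-24) + 4 = -3*(-10 + 36 - 24)*(-24) + 4 = -3*2*(-24) + 4 = -6*(-24) + 4 = 144 + 4 = 148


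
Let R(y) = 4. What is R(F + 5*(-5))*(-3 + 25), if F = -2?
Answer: 88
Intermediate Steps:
R(F + 5*(-5))*(-3 + 25) = 4*(-3 + 25) = 4*22 = 88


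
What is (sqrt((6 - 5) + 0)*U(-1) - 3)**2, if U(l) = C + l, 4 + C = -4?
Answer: 144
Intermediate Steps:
C = -8 (C = -4 - 4 = -8)
U(l) = -8 + l
(sqrt((6 - 5) + 0)*U(-1) - 3)**2 = (sqrt((6 - 5) + 0)*(-8 - 1) - 3)**2 = (sqrt(1 + 0)*(-9) - 3)**2 = (sqrt(1)*(-9) - 3)**2 = (1*(-9) - 3)**2 = (-9 - 3)**2 = (-12)**2 = 144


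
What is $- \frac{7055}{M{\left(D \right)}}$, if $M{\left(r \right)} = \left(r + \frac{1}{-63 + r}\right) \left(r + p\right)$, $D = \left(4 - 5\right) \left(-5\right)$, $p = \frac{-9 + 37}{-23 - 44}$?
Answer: $- \frac{1612690}{5219} \approx -309.0$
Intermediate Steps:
$p = - \frac{28}{67}$ ($p = \frac{28}{-67} = 28 \left(- \frac{1}{67}\right) = - \frac{28}{67} \approx -0.41791$)
$D = 5$ ($D = \left(-1\right) \left(-5\right) = 5$)
$M{\left(r \right)} = \left(- \frac{28}{67} + r\right) \left(r + \frac{1}{-63 + r}\right)$ ($M{\left(r \right)} = \left(r + \frac{1}{-63 + r}\right) \left(r - \frac{28}{67}\right) = \left(r + \frac{1}{-63 + r}\right) \left(- \frac{28}{67} + r\right) = \left(- \frac{28}{67} + r\right) \left(r + \frac{1}{-63 + r}\right)$)
$- \frac{7055}{M{\left(D \right)}} = - \frac{7055}{\frac{1}{67} \frac{1}{-63 + 5} \left(-28 - 4249 \cdot 5^{2} + 67 \cdot 5^{3} + 1831 \cdot 5\right)} = - \frac{7055}{\frac{1}{67} \frac{1}{-58} \left(-28 - 106225 + 67 \cdot 125 + 9155\right)} = - \frac{7055}{\frac{1}{67} \left(- \frac{1}{58}\right) \left(-28 - 106225 + 8375 + 9155\right)} = - \frac{7055}{\frac{1}{67} \left(- \frac{1}{58}\right) \left(-88723\right)} = - \frac{7055}{\frac{88723}{3886}} = \left(-7055\right) \frac{3886}{88723} = - \frac{1612690}{5219}$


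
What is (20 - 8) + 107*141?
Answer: 15099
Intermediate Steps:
(20 - 8) + 107*141 = 12 + 15087 = 15099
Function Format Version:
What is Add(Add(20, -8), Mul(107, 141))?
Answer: 15099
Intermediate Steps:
Add(Add(20, -8), Mul(107, 141)) = Add(12, 15087) = 15099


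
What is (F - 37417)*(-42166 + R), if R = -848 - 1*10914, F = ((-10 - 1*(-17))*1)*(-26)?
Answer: 2027638872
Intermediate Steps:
F = -182 (F = ((-10 + 17)*1)*(-26) = (7*1)*(-26) = 7*(-26) = -182)
R = -11762 (R = -848 - 10914 = -11762)
(F - 37417)*(-42166 + R) = (-182 - 37417)*(-42166 - 11762) = -37599*(-53928) = 2027638872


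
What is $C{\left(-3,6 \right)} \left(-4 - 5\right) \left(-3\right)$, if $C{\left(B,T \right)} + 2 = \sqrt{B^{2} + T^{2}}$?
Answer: $-54 + 81 \sqrt{5} \approx 127.12$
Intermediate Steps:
$C{\left(B,T \right)} = -2 + \sqrt{B^{2} + T^{2}}$
$C{\left(-3,6 \right)} \left(-4 - 5\right) \left(-3\right) = \left(-2 + \sqrt{\left(-3\right)^{2} + 6^{2}}\right) \left(-4 - 5\right) \left(-3\right) = \left(-2 + \sqrt{9 + 36}\right) \left(-4 - 5\right) \left(-3\right) = \left(-2 + \sqrt{45}\right) \left(-9\right) \left(-3\right) = \left(-2 + 3 \sqrt{5}\right) \left(-9\right) \left(-3\right) = \left(18 - 27 \sqrt{5}\right) \left(-3\right) = -54 + 81 \sqrt{5}$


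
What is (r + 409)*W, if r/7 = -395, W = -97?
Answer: 228532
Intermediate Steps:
r = -2765 (r = 7*(-395) = -2765)
(r + 409)*W = (-2765 + 409)*(-97) = -2356*(-97) = 228532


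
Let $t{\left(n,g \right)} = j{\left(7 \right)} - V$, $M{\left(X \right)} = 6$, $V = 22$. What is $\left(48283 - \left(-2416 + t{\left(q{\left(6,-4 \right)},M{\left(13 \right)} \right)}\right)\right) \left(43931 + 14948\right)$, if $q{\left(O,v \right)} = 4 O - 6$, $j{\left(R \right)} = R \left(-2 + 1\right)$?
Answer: $2986813912$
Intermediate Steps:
$j{\left(R \right)} = - R$ ($j{\left(R \right)} = R \left(-1\right) = - R$)
$q{\left(O,v \right)} = -6 + 4 O$
$t{\left(n,g \right)} = -29$ ($t{\left(n,g \right)} = \left(-1\right) 7 - 22 = -7 - 22 = -29$)
$\left(48283 - \left(-2416 + t{\left(q{\left(6,-4 \right)},M{\left(13 \right)} \right)}\right)\right) \left(43931 + 14948\right) = \left(48283 + \left(2416 - -29\right)\right) \left(43931 + 14948\right) = \left(48283 + \left(2416 + 29\right)\right) 58879 = \left(48283 + 2445\right) 58879 = 50728 \cdot 58879 = 2986813912$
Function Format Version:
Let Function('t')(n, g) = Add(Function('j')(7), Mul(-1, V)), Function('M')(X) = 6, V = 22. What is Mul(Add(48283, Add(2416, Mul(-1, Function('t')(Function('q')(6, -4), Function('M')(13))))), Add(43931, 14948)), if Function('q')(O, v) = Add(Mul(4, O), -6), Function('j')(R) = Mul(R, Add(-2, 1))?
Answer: 2986813912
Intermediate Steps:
Function('j')(R) = Mul(-1, R) (Function('j')(R) = Mul(R, -1) = Mul(-1, R))
Function('q')(O, v) = Add(-6, Mul(4, O))
Function('t')(n, g) = -29 (Function('t')(n, g) = Add(Mul(-1, 7), Mul(-1, 22)) = Add(-7, -22) = -29)
Mul(Add(48283, Add(2416, Mul(-1, Function('t')(Function('q')(6, -4), Function('M')(13))))), Add(43931, 14948)) = Mul(Add(48283, Add(2416, Mul(-1, -29))), Add(43931, 14948)) = Mul(Add(48283, Add(2416, 29)), 58879) = Mul(Add(48283, 2445), 58879) = Mul(50728, 58879) = 2986813912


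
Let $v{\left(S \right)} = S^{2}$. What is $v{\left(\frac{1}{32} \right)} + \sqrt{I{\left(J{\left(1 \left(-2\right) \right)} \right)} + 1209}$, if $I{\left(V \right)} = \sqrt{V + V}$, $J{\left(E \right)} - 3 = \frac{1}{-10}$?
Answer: $\frac{1}{1024} + \frac{\sqrt{30225 + 5 \sqrt{145}}}{5} \approx 34.806$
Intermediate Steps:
$J{\left(E \right)} = \frac{29}{10}$ ($J{\left(E \right)} = 3 + \frac{1}{-10} = 3 - \frac{1}{10} = \frac{29}{10}$)
$I{\left(V \right)} = \sqrt{2} \sqrt{V}$ ($I{\left(V \right)} = \sqrt{2 V} = \sqrt{2} \sqrt{V}$)
$v{\left(\frac{1}{32} \right)} + \sqrt{I{\left(J{\left(1 \left(-2\right) \right)} \right)} + 1209} = \left(\frac{1}{32}\right)^{2} + \sqrt{\sqrt{2} \sqrt{\frac{29}{10}} + 1209} = \left(\frac{1}{32}\right)^{2} + \sqrt{\sqrt{2} \frac{\sqrt{290}}{10} + 1209} = \frac{1}{1024} + \sqrt{\frac{\sqrt{145}}{5} + 1209} = \frac{1}{1024} + \sqrt{1209 + \frac{\sqrt{145}}{5}}$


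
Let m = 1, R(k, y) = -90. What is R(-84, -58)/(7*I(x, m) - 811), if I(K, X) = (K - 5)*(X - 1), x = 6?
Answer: 90/811 ≈ 0.11097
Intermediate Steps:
I(K, X) = (-1 + X)*(-5 + K) (I(K, X) = (-5 + K)*(-1 + X) = (-1 + X)*(-5 + K))
R(-84, -58)/(7*I(x, m) - 811) = -90/(7*(5 - 1*6 - 5*1 + 6*1) - 811) = -90/(7*(5 - 6 - 5 + 6) - 811) = -90/(7*0 - 811) = -90/(0 - 811) = -90/(-811) = -90*(-1/811) = 90/811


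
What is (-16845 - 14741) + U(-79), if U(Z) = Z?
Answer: -31665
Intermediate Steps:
(-16845 - 14741) + U(-79) = (-16845 - 14741) - 79 = -31586 - 79 = -31665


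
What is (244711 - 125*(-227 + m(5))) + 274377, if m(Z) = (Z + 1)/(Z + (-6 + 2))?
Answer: 546713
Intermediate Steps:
m(Z) = (1 + Z)/(-4 + Z) (m(Z) = (1 + Z)/(Z - 4) = (1 + Z)/(-4 + Z))
(244711 - 125*(-227 + m(5))) + 274377 = (244711 - 125*(-227 + (1 + 5)/(-4 + 5))) + 274377 = (244711 - 125*(-227 + 6/1)) + 274377 = (244711 - 125*(-227 + 1*6)) + 274377 = (244711 - 125*(-227 + 6)) + 274377 = (244711 - 125*(-221)) + 274377 = (244711 + 27625) + 274377 = 272336 + 274377 = 546713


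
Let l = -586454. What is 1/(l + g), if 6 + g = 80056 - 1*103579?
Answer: -1/609983 ≈ -1.6394e-6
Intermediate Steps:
g = -23529 (g = -6 + (80056 - 1*103579) = -6 + (80056 - 103579) = -6 - 23523 = -23529)
1/(l + g) = 1/(-586454 - 23529) = 1/(-609983) = -1/609983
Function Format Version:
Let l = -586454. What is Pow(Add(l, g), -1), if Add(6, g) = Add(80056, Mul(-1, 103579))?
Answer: Rational(-1, 609983) ≈ -1.6394e-6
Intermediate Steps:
g = -23529 (g = Add(-6, Add(80056, Mul(-1, 103579))) = Add(-6, Add(80056, -103579)) = Add(-6, -23523) = -23529)
Pow(Add(l, g), -1) = Pow(Add(-586454, -23529), -1) = Pow(-609983, -1) = Rational(-1, 609983)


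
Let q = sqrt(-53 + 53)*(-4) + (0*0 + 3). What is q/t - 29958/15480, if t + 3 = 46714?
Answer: -233220283/120514380 ≈ -1.9352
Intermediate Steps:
q = 3 (q = sqrt(0)*(-4) + (0 + 3) = 0*(-4) + 3 = 0 + 3 = 3)
t = 46711 (t = -3 + 46714 = 46711)
q/t - 29958/15480 = 3/46711 - 29958/15480 = 3*(1/46711) - 29958*1/15480 = 3/46711 - 4993/2580 = -233220283/120514380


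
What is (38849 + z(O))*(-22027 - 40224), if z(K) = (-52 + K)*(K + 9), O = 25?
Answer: -2361242681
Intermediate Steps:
z(K) = (-52 + K)*(9 + K)
(38849 + z(O))*(-22027 - 40224) = (38849 + (-468 + 25² - 43*25))*(-22027 - 40224) = (38849 + (-468 + 625 - 1075))*(-62251) = (38849 - 918)*(-62251) = 37931*(-62251) = -2361242681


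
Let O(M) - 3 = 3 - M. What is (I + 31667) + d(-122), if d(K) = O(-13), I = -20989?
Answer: 10697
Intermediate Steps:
O(M) = 6 - M (O(M) = 3 + (3 - M) = 6 - M)
d(K) = 19 (d(K) = 6 - 1*(-13) = 6 + 13 = 19)
(I + 31667) + d(-122) = (-20989 + 31667) + 19 = 10678 + 19 = 10697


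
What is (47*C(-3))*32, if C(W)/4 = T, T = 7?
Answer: 42112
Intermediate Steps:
C(W) = 28 (C(W) = 4*7 = 28)
(47*C(-3))*32 = (47*28)*32 = 1316*32 = 42112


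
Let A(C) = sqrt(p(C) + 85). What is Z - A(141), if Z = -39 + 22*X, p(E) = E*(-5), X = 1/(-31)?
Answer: -1231/31 - 2*I*sqrt(155) ≈ -39.71 - 24.9*I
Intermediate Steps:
X = -1/31 ≈ -0.032258
p(E) = -5*E
Z = -1231/31 (Z = -39 + 22*(-1/31) = -39 - 22/31 = -1231/31 ≈ -39.710)
A(C) = sqrt(85 - 5*C) (A(C) = sqrt(-5*C + 85) = sqrt(85 - 5*C))
Z - A(141) = -1231/31 - sqrt(85 - 5*141) = -1231/31 - sqrt(85 - 705) = -1231/31 - sqrt(-620) = -1231/31 - 2*I*sqrt(155)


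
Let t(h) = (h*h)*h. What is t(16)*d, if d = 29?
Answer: 118784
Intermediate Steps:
t(h) = h³ (t(h) = h²*h = h³)
t(16)*d = 16³*29 = 4096*29 = 118784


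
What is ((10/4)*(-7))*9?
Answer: -315/2 ≈ -157.50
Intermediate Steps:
((10/4)*(-7))*9 = ((10*(¼))*(-7))*9 = ((5/2)*(-7))*9 = -35/2*9 = -315/2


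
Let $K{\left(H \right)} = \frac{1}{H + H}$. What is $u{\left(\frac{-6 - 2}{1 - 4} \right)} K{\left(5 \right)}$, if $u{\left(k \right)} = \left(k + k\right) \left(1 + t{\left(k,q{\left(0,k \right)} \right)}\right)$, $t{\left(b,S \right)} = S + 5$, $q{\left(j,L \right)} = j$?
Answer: $\frac{16}{5} \approx 3.2$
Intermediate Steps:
$t{\left(b,S \right)} = 5 + S$
$K{\left(H \right)} = \frac{1}{2 H}$
$u{\left(k \right)} = 12 k$ ($u{\left(k \right)} = \left(k + k\right) \left(1 + \left(5 + 0\right)\right) = 2 k \left(1 + 5\right) = 2 k 6 = 12 k$)
$u{\left(\frac{-6 - 2}{1 - 4} \right)} K{\left(5 \right)} = 12 \frac{-6 - 2}{1 - 4} \frac{1}{2 \cdot 5} = 12 \left(- \frac{8}{-3}\right) \frac{1}{2} \cdot \frac{1}{5} = 12 \left(\left(-8\right) \left(- \frac{1}{3}\right)\right) \frac{1}{10} = 12 \cdot \frac{8}{3} \cdot \frac{1}{10} = 32 \cdot \frac{1}{10} = \frac{16}{5}$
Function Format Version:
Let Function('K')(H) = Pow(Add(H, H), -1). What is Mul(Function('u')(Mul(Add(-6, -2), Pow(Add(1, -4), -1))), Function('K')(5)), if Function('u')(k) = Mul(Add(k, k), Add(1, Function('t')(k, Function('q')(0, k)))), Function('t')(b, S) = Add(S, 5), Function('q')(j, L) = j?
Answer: Rational(16, 5) ≈ 3.2000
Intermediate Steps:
Function('t')(b, S) = Add(5, S)
Function('K')(H) = Mul(Rational(1, 2), Pow(H, -1)) (Function('K')(H) = Pow(Mul(2, H), -1) = Mul(Rational(1, 2), Pow(H, -1)))
Function('u')(k) = Mul(12, k) (Function('u')(k) = Mul(Add(k, k), Add(1, Add(5, 0))) = Mul(Mul(2, k), Add(1, 5)) = Mul(Mul(2, k), 6) = Mul(12, k))
Mul(Function('u')(Mul(Add(-6, -2), Pow(Add(1, -4), -1))), Function('K')(5)) = Mul(Mul(12, Mul(Add(-6, -2), Pow(Add(1, -4), -1))), Mul(Rational(1, 2), Pow(5, -1))) = Mul(Mul(12, Mul(-8, Pow(-3, -1))), Mul(Rational(1, 2), Rational(1, 5))) = Mul(Mul(12, Mul(-8, Rational(-1, 3))), Rational(1, 10)) = Mul(Mul(12, Rational(8, 3)), Rational(1, 10)) = Mul(32, Rational(1, 10)) = Rational(16, 5)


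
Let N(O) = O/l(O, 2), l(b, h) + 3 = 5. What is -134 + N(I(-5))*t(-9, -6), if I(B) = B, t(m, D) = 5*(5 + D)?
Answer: -243/2 ≈ -121.50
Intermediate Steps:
t(m, D) = 25 + 5*D
l(b, h) = 2 (l(b, h) = -3 + 5 = 2)
N(O) = O/2
-134 + N(I(-5))*t(-9, -6) = -134 + ((1/2)*(-5))*(25 + 5*(-6)) = -134 - 5*(25 - 30)/2 = -134 - 5/2*(-5) = -134 + 25/2 = -243/2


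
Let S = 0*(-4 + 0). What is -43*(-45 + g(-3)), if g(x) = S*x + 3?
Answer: 1806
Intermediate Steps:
S = 0 (S = 0*(-4) = 0)
g(x) = 3 (g(x) = 0*x + 3 = 0 + 3 = 3)
-43*(-45 + g(-3)) = -43*(-45 + 3) = -43*(-42) = 1806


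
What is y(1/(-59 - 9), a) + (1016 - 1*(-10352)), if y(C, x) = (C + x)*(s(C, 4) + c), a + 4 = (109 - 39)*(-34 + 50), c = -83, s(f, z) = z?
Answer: -5222049/68 ≈ -76795.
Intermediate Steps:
a = 1116 (a = -4 + (109 - 39)*(-34 + 50) = -4 + 70*16 = -4 + 1120 = 1116)
y(C, x) = -79*C - 79*x (y(C, x) = (C + x)*(4 - 83) = (C + x)*(-79) = -79*C - 79*x)
y(1/(-59 - 9), a) + (1016 - 1*(-10352)) = (-79/(-59 - 9) - 79*1116) + (1016 - 1*(-10352)) = (-79/(-68) - 88164) + (1016 + 10352) = (-79*(-1/68) - 88164) + 11368 = (79/68 - 88164) + 11368 = -5995073/68 + 11368 = -5222049/68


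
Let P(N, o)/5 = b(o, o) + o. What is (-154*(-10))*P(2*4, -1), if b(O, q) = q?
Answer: -15400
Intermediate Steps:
P(N, o) = 10*o (P(N, o) = 5*(o + o) = 5*(2*o) = 10*o)
(-154*(-10))*P(2*4, -1) = (-154*(-10))*(10*(-1)) = 1540*(-10) = -15400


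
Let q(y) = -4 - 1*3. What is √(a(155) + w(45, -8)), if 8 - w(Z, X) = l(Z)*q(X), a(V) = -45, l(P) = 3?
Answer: 4*I ≈ 4.0*I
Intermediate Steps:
q(y) = -7 (q(y) = -4 - 3 = -7)
w(Z, X) = 29 (w(Z, X) = 8 - 3*(-7) = 8 - 1*(-21) = 8 + 21 = 29)
√(a(155) + w(45, -8)) = √(-45 + 29) = √(-16) = 4*I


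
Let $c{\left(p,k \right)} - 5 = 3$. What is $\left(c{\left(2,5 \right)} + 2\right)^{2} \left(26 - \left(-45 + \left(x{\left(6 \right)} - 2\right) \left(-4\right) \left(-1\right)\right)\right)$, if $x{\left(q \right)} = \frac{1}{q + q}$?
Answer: $\frac{23600}{3} \approx 7866.7$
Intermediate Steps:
$x{\left(q \right)} = \frac{1}{2 q}$
$c{\left(p,k \right)} = 8$ ($c{\left(p,k \right)} = 5 + 3 = 8$)
$\left(c{\left(2,5 \right)} + 2\right)^{2} \left(26 - \left(-45 + \left(x{\left(6 \right)} - 2\right) \left(-4\right) \left(-1\right)\right)\right) = \left(8 + 2\right)^{2} \left(26 - \left(-45 + \left(\frac{1}{2 \cdot 6} - 2\right) \left(-4\right) \left(-1\right)\right)\right) = 10^{2} \left(26 - \left(-45 + \left(\frac{1}{2} \cdot \frac{1}{6} - 2\right) \left(-4\right) \left(-1\right)\right)\right) = 100 \left(26 - \left(-45 + \left(\frac{1}{12} - 2\right) \left(-4\right) \left(-1\right)\right)\right) = 100 \left(26 - \left(-45 + \left(- \frac{23}{12}\right) \left(-4\right) \left(-1\right)\right)\right) = 100 \left(26 - \left(-45 - \frac{23}{3}\right)\right) = 100 \left(26 - - \frac{158}{3}\right) = 100 \left(26 + \left(-24 + \frac{230}{3}\right)\right) = 100 \left(26 + \frac{158}{3}\right) = 100 \cdot \frac{236}{3} = \frac{23600}{3}$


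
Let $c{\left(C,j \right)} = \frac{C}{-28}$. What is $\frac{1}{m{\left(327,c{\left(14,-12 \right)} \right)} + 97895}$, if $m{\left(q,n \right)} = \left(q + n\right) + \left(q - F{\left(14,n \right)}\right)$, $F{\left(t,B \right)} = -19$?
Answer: $\frac{2}{197135} \approx 1.0145 \cdot 10^{-5}$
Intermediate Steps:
$c{\left(C,j \right)} = - \frac{C}{28}$ ($c{\left(C,j \right)} = C \left(- \frac{1}{28}\right) = - \frac{C}{28}$)
$m{\left(q,n \right)} = 19 + n + 2 q$ ($m{\left(q,n \right)} = \left(q + n\right) + \left(q - -19\right) = \left(n + q\right) + \left(q + 19\right) = \left(n + q\right) + \left(19 + q\right) = 19 + n + 2 q$)
$\frac{1}{m{\left(327,c{\left(14,-12 \right)} \right)} + 97895} = \frac{1}{\left(19 - \frac{1}{2} + 2 \cdot 327\right) + 97895} = \frac{1}{\left(19 - \frac{1}{2} + 654\right) + 97895} = \frac{1}{\frac{1345}{2} + 97895} = \frac{1}{\frac{197135}{2}} = \frac{2}{197135}$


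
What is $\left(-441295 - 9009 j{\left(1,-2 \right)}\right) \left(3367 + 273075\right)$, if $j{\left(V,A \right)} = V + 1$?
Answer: $-126973404346$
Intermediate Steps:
$j{\left(V,A \right)} = 1 + V$
$\left(-441295 - 9009 j{\left(1,-2 \right)}\right) \left(3367 + 273075\right) = \left(-441295 - 9009 \left(1 + 1\right)\right) \left(3367 + 273075\right) = \left(-441295 - 18018\right) 276442 = \left(-459313\right) 276442 = -126973404346$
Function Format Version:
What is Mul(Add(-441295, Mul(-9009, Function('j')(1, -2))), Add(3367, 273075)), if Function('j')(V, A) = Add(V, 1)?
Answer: -126973404346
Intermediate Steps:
Function('j')(V, A) = Add(1, V)
Mul(Add(-441295, Mul(-9009, Function('j')(1, -2))), Add(3367, 273075)) = Mul(Add(-441295, Mul(-9009, Add(1, 1))), Add(3367, 273075)) = Mul(Add(-441295, Mul(-9009, 2)), 276442) = Mul(Add(-441295, -18018), 276442) = Mul(-459313, 276442) = -126973404346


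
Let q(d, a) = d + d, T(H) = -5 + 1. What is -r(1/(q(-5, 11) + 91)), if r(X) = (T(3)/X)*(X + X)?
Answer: 8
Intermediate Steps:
T(H) = -4
q(d, a) = 2*d
r(X) = -8 (r(X) = (-4/X)*(X + X) = (-4/X)*(2*X) = -8)
-r(1/(q(-5, 11) + 91)) = -1*(-8) = 8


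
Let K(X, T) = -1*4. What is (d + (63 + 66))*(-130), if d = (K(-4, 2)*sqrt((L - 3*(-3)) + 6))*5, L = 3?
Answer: -16770 + 7800*sqrt(2) ≈ -5739.1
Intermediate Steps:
K(X, T) = -4
d = -60*sqrt(2) (d = -4*sqrt((3 - 3*(-3)) + 6)*5 = -4*sqrt((3 + 9) + 6)*5 = -4*sqrt(12 + 6)*5 = -12*sqrt(2)*5 = -60*sqrt(2) ≈ -84.853)
(d + (63 + 66))*(-130) = (-60*sqrt(2) + (63 + 66))*(-130) = (-60*sqrt(2) + 129)*(-130) = (129 - 60*sqrt(2))*(-130) = -16770 + 7800*sqrt(2)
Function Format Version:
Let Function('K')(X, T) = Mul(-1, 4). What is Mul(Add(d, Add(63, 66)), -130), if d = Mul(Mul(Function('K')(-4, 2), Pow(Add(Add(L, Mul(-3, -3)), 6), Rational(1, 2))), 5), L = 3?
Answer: Add(-16770, Mul(7800, Pow(2, Rational(1, 2)))) ≈ -5739.1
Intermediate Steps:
Function('K')(X, T) = -4
d = Mul(-60, Pow(2, Rational(1, 2))) (d = Mul(Mul(-4, Pow(Add(Add(3, Mul(-3, -3)), 6), Rational(1, 2))), 5) = Mul(Mul(-4, Pow(Add(Add(3, 9), 6), Rational(1, 2))), 5) = Mul(Mul(-4, Pow(Add(12, 6), Rational(1, 2))), 5) = Mul(Mul(-4, Pow(18, Rational(1, 2))), 5) = Mul(Mul(-4, Mul(3, Pow(2, Rational(1, 2)))), 5) = Mul(Mul(-12, Pow(2, Rational(1, 2))), 5) = Mul(-60, Pow(2, Rational(1, 2))) ≈ -84.853)
Mul(Add(d, Add(63, 66)), -130) = Mul(Add(Mul(-60, Pow(2, Rational(1, 2))), Add(63, 66)), -130) = Mul(Add(Mul(-60, Pow(2, Rational(1, 2))), 129), -130) = Mul(Add(129, Mul(-60, Pow(2, Rational(1, 2)))), -130) = Add(-16770, Mul(7800, Pow(2, Rational(1, 2))))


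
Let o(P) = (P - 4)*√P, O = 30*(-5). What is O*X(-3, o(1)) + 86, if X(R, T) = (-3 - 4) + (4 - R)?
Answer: 86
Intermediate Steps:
O = -150
o(P) = √P*(-4 + P) (o(P) = (-4 + P)*√P = √P*(-4 + P))
X(R, T) = -3 - R (X(R, T) = -7 + (4 - R) = -3 - R)
O*X(-3, o(1)) + 86 = -150*(-3 - 1*(-3)) + 86 = -150*(-3 + 3) + 86 = -150*0 + 86 = 0 + 86 = 86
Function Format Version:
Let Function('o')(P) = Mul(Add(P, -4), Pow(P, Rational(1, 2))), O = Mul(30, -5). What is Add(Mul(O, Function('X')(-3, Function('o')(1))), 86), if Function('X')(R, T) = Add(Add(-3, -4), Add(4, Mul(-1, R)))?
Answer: 86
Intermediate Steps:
O = -150
Function('o')(P) = Mul(Pow(P, Rational(1, 2)), Add(-4, P)) (Function('o')(P) = Mul(Add(-4, P), Pow(P, Rational(1, 2))) = Mul(Pow(P, Rational(1, 2)), Add(-4, P)))
Function('X')(R, T) = Add(-3, Mul(-1, R)) (Function('X')(R, T) = Add(-7, Add(4, Mul(-1, R))) = Add(-3, Mul(-1, R)))
Add(Mul(O, Function('X')(-3, Function('o')(1))), 86) = Add(Mul(-150, Add(-3, Mul(-1, -3))), 86) = Add(Mul(-150, Add(-3, 3)), 86) = Add(Mul(-150, 0), 86) = Add(0, 86) = 86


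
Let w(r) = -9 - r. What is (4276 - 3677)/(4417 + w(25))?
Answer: 599/4383 ≈ 0.13666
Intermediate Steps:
(4276 - 3677)/(4417 + w(25)) = (4276 - 3677)/(4417 + (-9 - 1*25)) = 599/(4417 + (-9 - 25)) = 599/(4417 - 34) = 599/4383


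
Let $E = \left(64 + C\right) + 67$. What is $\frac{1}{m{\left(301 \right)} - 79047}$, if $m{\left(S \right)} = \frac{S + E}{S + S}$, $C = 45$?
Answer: $- \frac{602}{47585817} \approx -1.2651 \cdot 10^{-5}$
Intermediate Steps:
$E = 176$ ($E = \left(64 + 45\right) + 67 = 109 + 67 = 176$)
$m{\left(S \right)} = \frac{176 + S}{2 S}$ ($m{\left(S \right)} = \frac{S + 176}{S + S} = \frac{176 + S}{2 S}$)
$\frac{1}{m{\left(301 \right)} - 79047} = \frac{1}{\frac{176 + 301}{2 \cdot 301} - 79047} = \frac{1}{\frac{1}{2} \cdot \frac{1}{301} \cdot 477 - 79047} = \frac{1}{\frac{477}{602} - 79047} = \frac{1}{- \frac{47585817}{602}} = - \frac{602}{47585817}$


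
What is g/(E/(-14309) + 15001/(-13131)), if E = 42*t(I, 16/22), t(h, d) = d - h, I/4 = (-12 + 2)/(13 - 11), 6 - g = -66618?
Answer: -137698900865856/2486884855 ≈ -55370.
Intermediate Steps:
g = 66624 (g = 6 - 1*(-66618) = 6 + 66618 = 66624)
I = -20 (I = 4*((-12 + 2)/(13 - 11)) = 4*(-10/2) = 4*(-10*½) = 4*(-5) = -20)
E = 9576/11 (E = 42*(16/22 - 1*(-20)) = 42*(16*(1/22) + 20) = 42*(8/11 + 20) = 42*(228/11) = 9576/11 ≈ 870.54)
g/(E/(-14309) + 15001/(-13131)) = 66624/((9576/11)/(-14309) + 15001/(-13131)) = 66624/((9576/11)*(-1/14309) + 15001*(-1/13131)) = 66624/(-9576/157399 - 15001/13131) = 66624/(-2486884855/2066806269) = 66624*(-2066806269/2486884855) = -137698900865856/2486884855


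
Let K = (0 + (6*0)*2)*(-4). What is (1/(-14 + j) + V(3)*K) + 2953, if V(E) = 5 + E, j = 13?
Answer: 2952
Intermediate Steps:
K = 0 (K = (0 + 0*2)*(-4) = (0 + 0)*(-4) = 0*(-4) = 0)
(1/(-14 + j) + V(3)*K) + 2953 = (1/(-14 + 13) + (5 + 3)*0) + 2953 = (1/(-1) + 8*0) + 2953 = (-1 + 0) + 2953 = -1 + 2953 = 2952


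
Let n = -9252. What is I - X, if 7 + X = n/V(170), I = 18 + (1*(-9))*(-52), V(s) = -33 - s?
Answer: 90827/203 ≈ 447.42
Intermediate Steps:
I = 486 (I = 18 - 9*(-52) = 18 + 468 = 486)
X = 7831/203 (X = -7 - 9252/(-33 - 1*170) = -7 - 9252/(-33 - 170) = -7 - 9252/(-203) = -7 - 9252*(-1/203) = -7 + 9252/203 = 7831/203 ≈ 38.576)
I - X = 486 - 1*7831/203 = 486 - 7831/203 = 90827/203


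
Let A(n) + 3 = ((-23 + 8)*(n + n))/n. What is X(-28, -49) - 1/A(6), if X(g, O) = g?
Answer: -923/33 ≈ -27.970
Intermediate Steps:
A(n) = -33 (A(n) = -3 + ((-23 + 8)*(n + n))/n = -3 + (-30*n)/n = -3 - 30 = -33)
X(-28, -49) - 1/A(6) = -28 - 1/(-33) = -28 - 1*(-1/33) = -28 + 1/33 = -923/33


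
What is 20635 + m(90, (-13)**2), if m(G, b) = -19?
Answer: 20616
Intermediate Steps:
20635 + m(90, (-13)**2) = 20635 - 19 = 20616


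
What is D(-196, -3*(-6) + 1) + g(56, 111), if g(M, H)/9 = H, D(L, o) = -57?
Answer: 942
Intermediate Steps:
g(M, H) = 9*H
D(-196, -3*(-6) + 1) + g(56, 111) = -57 + 9*111 = -57 + 999 = 942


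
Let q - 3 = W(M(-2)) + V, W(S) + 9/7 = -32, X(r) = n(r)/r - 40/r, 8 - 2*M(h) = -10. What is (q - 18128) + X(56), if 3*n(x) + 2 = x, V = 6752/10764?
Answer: -1368172849/75348 ≈ -18158.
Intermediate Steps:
V = 1688/2691 (V = 6752*(1/10764) = 1688/2691 ≈ 0.62728)
n(x) = -⅔ + x/3
M(h) = 9 (M(h) = 4 - ½*(-10) = 4 + 5 = 9)
X(r) = -40/r + (-⅔ + r/3)/r (X(r) = (-⅔ + r/3)/r - 40/r = -40/r + (-⅔ + r/3)/r)
W(S) = -233/7 (W(S) = -9/7 - 32 = -233/7)
q = -558676/18837 (q = 3 + (-233/7 + 1688/2691) = 3 - 615187/18837 = -558676/18837 ≈ -29.658)
(q - 18128) + X(56) = (-558676/18837 - 18128) + (⅓)*(-122 + 56)/56 = -342035812/18837 + (⅓)*(1/56)*(-66) = -342035812/18837 - 11/28 = -1368172849/75348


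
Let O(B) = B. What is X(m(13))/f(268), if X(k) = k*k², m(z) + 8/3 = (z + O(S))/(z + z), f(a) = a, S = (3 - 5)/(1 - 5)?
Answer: -561125/15185664 ≈ -0.036951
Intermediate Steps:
S = ½ (S = -2/(-4) = -2*(-¼) = ½ ≈ 0.50000)
m(z) = -8/3 + (½ + z)/(2*z) (m(z) = -8/3 + (z + ½)/(z + z) = -8/3 + (½ + z)/((2*z)) = -8/3 + (½ + z)*(1/(2*z)) = -8/3 + (½ + z)/(2*z))
X(k) = k³
X(m(13))/f(268) = ((1/12)*(3 - 26*13)/13)³/268 = ((1/12)*(1/13)*(3 - 338))³*(1/268) = ((1/12)*(1/13)*(-335))³*(1/268) = (-335/156)³*(1/268) = -37595375/3796416*1/268 = -561125/15185664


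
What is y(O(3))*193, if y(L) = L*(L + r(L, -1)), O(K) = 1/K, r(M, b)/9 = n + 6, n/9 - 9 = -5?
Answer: 219055/9 ≈ 24339.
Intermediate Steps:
n = 36 (n = 81 + 9*(-5) = 81 - 45 = 36)
r(M, b) = 378 (r(M, b) = 9*(36 + 6) = 9*42 = 378)
y(L) = L*(378 + L) (y(L) = L*(L + 378) = L*(378 + L))
y(O(3))*193 = ((378 + 1/3)/3)*193 = ((378 + ⅓)/3)*193 = ((⅓)*(1135/3))*193 = (1135/9)*193 = 219055/9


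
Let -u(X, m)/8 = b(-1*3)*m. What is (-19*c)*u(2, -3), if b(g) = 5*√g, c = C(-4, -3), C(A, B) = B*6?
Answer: 41040*I*√3 ≈ 71083.0*I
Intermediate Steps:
C(A, B) = 6*B
c = -18 (c = 6*(-3) = -18)
u(X, m) = -40*I*m*√3 (u(X, m) = -8*5*√(-1*3)*m = -8*5*√(-3)*m = -8*5*(I*√3)*m = -8*5*I*√3*m = -40*I*m*√3)
(-19*c)*u(2, -3) = (-19*(-18))*(-40*I*(-3)*√3) = 342*(120*I*√3) = 41040*I*√3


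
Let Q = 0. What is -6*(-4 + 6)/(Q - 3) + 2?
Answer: 6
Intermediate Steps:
-6*(-4 + 6)/(Q - 3) + 2 = -6*(-4 + 6)/(0 - 3) + 2 = -12/(-3) + 2 = -12*(-1)/3 + 2 = -6*(-⅔) + 2 = 4 + 2 = 6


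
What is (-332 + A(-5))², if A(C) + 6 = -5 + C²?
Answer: 101124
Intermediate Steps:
A(C) = -11 + C² (A(C) = -6 + (-5 + C²) = -11 + C²)
(-332 + A(-5))² = (-332 + (-11 + (-5)²))² = (-332 + (-11 + 25))² = (-332 + 14)² = (-318)² = 101124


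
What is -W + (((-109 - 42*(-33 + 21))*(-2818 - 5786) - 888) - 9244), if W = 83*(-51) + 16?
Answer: -3404495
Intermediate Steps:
W = -4217 (W = -4233 + 16 = -4217)
-W + (((-109 - 42*(-33 + 21))*(-2818 - 5786) - 888) - 9244) = -1*(-4217) + (((-109 - 42*(-33 + 21))*(-2818 - 5786) - 888) - 9244) = 4217 + (((-109 - 42*(-12))*(-8604) - 888) - 9244) = 4217 + (((-109 + 504)*(-8604) - 888) - 9244) = 4217 + ((395*(-8604) - 888) - 9244) = 4217 + ((-3398580 - 888) - 9244) = 4217 + (-3399468 - 9244) = 4217 - 3408712 = -3404495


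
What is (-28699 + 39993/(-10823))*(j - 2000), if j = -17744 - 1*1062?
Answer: 6463368711620/10823 ≈ 5.9719e+8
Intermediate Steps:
j = -18806 (j = -17744 - 1062 = -18806)
(-28699 + 39993/(-10823))*(j - 2000) = (-28699 + 39993/(-10823))*(-18806 - 2000) = (-28699 + 39993*(-1/10823))*(-20806) = (-28699 - 39993/10823)*(-20806) = -310649270/10823*(-20806) = 6463368711620/10823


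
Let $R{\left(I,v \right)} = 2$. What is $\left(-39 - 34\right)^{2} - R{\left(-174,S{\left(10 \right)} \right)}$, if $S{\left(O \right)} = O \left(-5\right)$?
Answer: $5327$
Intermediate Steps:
$S{\left(O \right)} = - 5 O$
$\left(-39 - 34\right)^{2} - R{\left(-174,S{\left(10 \right)} \right)} = \left(-39 - 34\right)^{2} - 2 = \left(-73\right)^{2} - 2 = 5329 - 2 = 5327$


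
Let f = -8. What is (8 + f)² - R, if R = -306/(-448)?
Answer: -153/224 ≈ -0.68304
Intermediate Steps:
R = 153/224 (R = -306*(-1/448) = 153/224 ≈ 0.68304)
(8 + f)² - R = (8 - 8)² - 1*153/224 = 0² - 153/224 = 0 - 153/224 = -153/224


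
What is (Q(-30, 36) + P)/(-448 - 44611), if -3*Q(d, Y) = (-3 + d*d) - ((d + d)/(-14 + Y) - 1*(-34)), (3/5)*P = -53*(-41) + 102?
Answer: -38534/495649 ≈ -0.077744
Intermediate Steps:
P = 11375/3 (P = 5*(-53*(-41) + 102)/3 = 5*(2173 + 102)/3 = (5/3)*2275 = 11375/3 ≈ 3791.7)
Q(d, Y) = 37/3 - d²/3 + 2*d/(3*(-14 + Y)) (Q(d, Y) = -((-3 + d*d) - ((d + d)/(-14 + Y) - 1*(-34)))/3 = -((-3 + d²) - ((2*d)/(-14 + Y) + 34))/3 = -((-3 + d²) - (2*d/(-14 + Y) + 34))/3 = -((-3 + d²) - (34 + 2*d/(-14 + Y)))/3 = -((-3 + d²) + (-34 - 2*d/(-14 + Y)))/3 = -(-37 + d² - 2*d/(-14 + Y))/3 = 37/3 - d²/3 + 2*d/(3*(-14 + Y)))
(Q(-30, 36) + P)/(-448 - 44611) = ((-518 + 2*(-30) + 14*(-30)² + 37*36 - 1*36*(-30)²)/(3*(-14 + 36)) + 11375/3)/(-448 - 44611) = ((⅓)*(-518 - 60 + 14*900 + 1332 - 1*36*900)/22 + 11375/3)/(-45059) = ((⅓)*(1/22)*(-518 - 60 + 12600 + 1332 - 32400) + 11375/3)*(-1/45059) = ((⅓)*(1/22)*(-19046) + 11375/3)*(-1/45059) = (-9523/33 + 11375/3)*(-1/45059) = (38534/11)*(-1/45059) = -38534/495649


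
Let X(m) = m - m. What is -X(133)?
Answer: 0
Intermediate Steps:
X(m) = 0
-X(133) = -1*0 = 0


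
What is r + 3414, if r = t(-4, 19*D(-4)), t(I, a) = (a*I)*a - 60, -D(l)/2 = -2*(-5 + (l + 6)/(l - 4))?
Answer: -633450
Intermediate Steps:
D(l) = -20 + 4*(6 + l)/(-4 + l) (D(l) = -(-4)*(-5 + (l + 6)/(l - 4)) = -(-4)*(-5 + (6 + l)/(-4 + l)) = -2*(10 - 2*(6 + l)/(-4 + l)) = -20 + 4*(6 + l)/(-4 + l))
t(I, a) = -60 + I*a² (t(I, a) = (I*a)*a - 60 = I*a² - 60 = -60 + I*a²)
r = -636864 (r = -60 - 4*23104*(13 - 2*(-4))²/(-4 - 4)² = -60 - 4*361*(13 + 8)² = -60 - 4*(19*(8*(-⅛)*21))² = -60 - 4*(19*(-21))² = -60 - 4*(-399)² = -60 - 4*159201 = -60 - 636804 = -636864)
r + 3414 = -636864 + 3414 = -633450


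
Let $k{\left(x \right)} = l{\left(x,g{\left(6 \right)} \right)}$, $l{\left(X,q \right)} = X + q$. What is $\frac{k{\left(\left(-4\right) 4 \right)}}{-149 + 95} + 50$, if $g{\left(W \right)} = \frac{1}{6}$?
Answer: $\frac{16295}{324} \approx 50.293$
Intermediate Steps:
$g{\left(W \right)} = \frac{1}{6}$
$k{\left(x \right)} = \frac{1}{6} + x$ ($k{\left(x \right)} = x + \frac{1}{6} = \frac{1}{6} + x$)
$\frac{k{\left(\left(-4\right) 4 \right)}}{-149 + 95} + 50 = \frac{\frac{1}{6} - 16}{-149 + 95} + 50 = \frac{\frac{1}{6} - 16}{-54} + 50 = \left(- \frac{95}{6}\right) \left(- \frac{1}{54}\right) + 50 = \frac{95}{324} + 50 = \frac{16295}{324}$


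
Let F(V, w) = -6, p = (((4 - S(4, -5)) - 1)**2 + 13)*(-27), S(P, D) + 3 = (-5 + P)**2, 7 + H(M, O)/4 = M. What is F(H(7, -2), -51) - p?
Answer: 1020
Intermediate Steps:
H(M, O) = -28 + 4*M
S(P, D) = -3 + (-5 + P)**2
p = -1026 (p = (((4 - (-3 + (-5 + 4)**2)) - 1)**2 + 13)*(-27) = (((4 - (-3 + (-1)**2)) - 1)**2 + 13)*(-27) = (((4 - (-3 + 1)) - 1)**2 + 13)*(-27) = (((4 - 1*(-2)) - 1)**2 + 13)*(-27) = (((4 + 2) - 1)**2 + 13)*(-27) = ((6 - 1)**2 + 13)*(-27) = (5**2 + 13)*(-27) = (25 + 13)*(-27) = 38*(-27) = -1026)
F(H(7, -2), -51) - p = -6 - 1*(-1026) = -6 + 1026 = 1020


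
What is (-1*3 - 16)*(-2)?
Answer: 38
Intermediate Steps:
(-1*3 - 16)*(-2) = (-3 - 16)*(-2) = -19*(-2) = 38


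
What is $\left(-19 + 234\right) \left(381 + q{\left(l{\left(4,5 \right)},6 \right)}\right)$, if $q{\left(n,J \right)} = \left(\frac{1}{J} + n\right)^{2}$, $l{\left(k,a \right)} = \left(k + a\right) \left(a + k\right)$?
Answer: $\frac{53940275}{36} \approx 1.4983 \cdot 10^{6}$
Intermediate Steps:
$l{\left(k,a \right)} = \left(a + k\right)^{2}$ ($l{\left(k,a \right)} = \left(a + k\right) \left(a + k\right) = \left(a + k\right)^{2}$)
$q{\left(n,J \right)} = \left(n + \frac{1}{J}\right)^{2}$
$\left(-19 + 234\right) \left(381 + q{\left(l{\left(4,5 \right)},6 \right)}\right) = \left(-19 + 234\right) \left(381 + \frac{\left(1 + 6 \left(5 + 4\right)^{2}\right)^{2}}{36}\right) = 215 \left(381 + \frac{\left(1 + 6 \cdot 9^{2}\right)^{2}}{36}\right) = 215 \left(381 + \frac{\left(1 + 6 \cdot 81\right)^{2}}{36}\right) = 215 \left(381 + \frac{\left(1 + 486\right)^{2}}{36}\right) = 215 \left(381 + \frac{487^{2}}{36}\right) = 215 \left(381 + \frac{1}{36} \cdot 237169\right) = 215 \left(381 + \frac{237169}{36}\right) = 215 \cdot \frac{250885}{36} = \frac{53940275}{36}$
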